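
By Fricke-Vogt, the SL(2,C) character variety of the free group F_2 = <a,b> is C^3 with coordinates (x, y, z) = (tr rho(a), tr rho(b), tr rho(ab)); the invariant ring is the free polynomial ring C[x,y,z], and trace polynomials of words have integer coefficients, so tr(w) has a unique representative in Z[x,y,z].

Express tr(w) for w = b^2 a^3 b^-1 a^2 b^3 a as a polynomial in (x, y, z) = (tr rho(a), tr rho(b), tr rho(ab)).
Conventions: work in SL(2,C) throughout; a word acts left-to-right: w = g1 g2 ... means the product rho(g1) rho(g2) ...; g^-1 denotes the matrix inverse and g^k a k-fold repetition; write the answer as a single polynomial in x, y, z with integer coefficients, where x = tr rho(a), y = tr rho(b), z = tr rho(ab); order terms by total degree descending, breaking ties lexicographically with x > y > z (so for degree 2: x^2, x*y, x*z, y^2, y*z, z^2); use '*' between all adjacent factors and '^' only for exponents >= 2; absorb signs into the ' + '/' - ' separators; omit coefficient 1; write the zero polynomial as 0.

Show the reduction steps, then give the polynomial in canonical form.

x^4*y^4*z^2 - 2*x^5*y^3*z - x^3*y^5*z - x^3*y^3*z^3 + x^6*y^2 + x^4*y^4 + x^4*y^2*z^2 - x^2*y^4*z^2 + 6*x^3*y^3*z + x^3*y*z^3 + x*y^5*z + x*y^3*z^3 - 5*x^4*y^2 - x^4*z^2 - x^2*y^4 - 3*x^2*y^2*z^2 + x^3*y*z - 3*x*y^3*z - x*y*z^3 + 4*x^2*y^2 + 2*x^2*z^2 + y^2*z^2 - 2*x*y*z + x^2 - 2

tr(a b a b) = tr(b a)*tr(b a) - tr(1)   [split at repeated b] = z^2 - 2
tr(a b a) = tr(a)*tr(b a) - tr(b) = x*z - y
tr(b a b a b) = tr(b)*tr(a b a b) - tr(a b a) = y*z^2 - x*z - y
tr(b^3 a b a) = tr(b)*tr(b a b a b) - tr(b a b a) = y^2*z^2 - x*y*z - y^2 - z^2 + 2
tr(b a b) = tr(b)*tr(a b) - tr(a) = y*z - x
tr(a b^3) = tr(b)*tr(b a b) - tr(b a) = y^2*z - x*y - z
tr(b^3 a b) = tr(b)*tr(a b^3) - tr(a b^2) = y^3*z - x*y^2 - 2*y*z + x
tr(b^3 a b a^2) = tr(a)*tr(b^3 a b a) - tr(b^3 a b) = x*y^2*z^2 - x^2*y*z - y^3*z - x*z^2 + 2*y*z + x
tr(a^2 b^3 a b a) = tr(a)*tr(b^3 a b a^2) - tr(b^3 a b a) = x^2*y^2*z^2 - x^3*y*z - x*y^3*z - x^2*z^2 - y^2*z^2 + 3*x*y*z + x^2 + y^2 + z^2 - 2
tr(a^4 b^3 a b) = tr(a)*tr(a^2 b^3 a b a) - tr(a^2 b^3 a b) = x^3*y^2*z^2 - x^4*y*z - x^2*y^3*z - x^3*z^2 - 2*x*y^2*z^2 + 4*x^2*y*z + y^3*z + x^3 + x*y^2 + 2*x*z^2 - 2*y*z - 3*x
tr(b^2) = tr(b)*tr(b) - tr(1) = y^2 - 2
tr(b^3) = tr(b)*tr(b^2) - tr(b) = y^3 - 3*y
tr(b^3 a^2) = tr(a)*tr(b^3 a) - tr(b^3) = x*y^2*z - x^2*y - y^3 - x*z + 3*y
tr(b^3 a^3) = tr(a)*tr(b^3 a^2) - tr(b^3 a) = x^2*y^2*z - x^3*y - x*y^3 - x^2*z - y^2*z + 4*x*y + z
tr(a^3 b^3 a) = tr(a)*tr(b^3 a^3) - tr(b^3 a^2) = x^3*y^2*z - x^4*y - x^2*y^3 - x^3*z - 2*x*y^2*z + 5*x^2*y + y^3 + 2*x*z - 3*y
tr(a^4 b^3 a) = tr(a)*tr(a^3 b^3 a) - tr(a^3 b^3) = x^4*y^2*z - x^5*y - x^3*y^3 - x^4*z - 3*x^2*y^2*z + 6*x^3*y + 2*x*y^3 + 3*x^2*z + y^2*z - 7*x*y - z
tr(a^3 b^3 a b^2 a) = tr(b)*tr(a^4 b^3 a b) - tr(a^4 b^3 a) = x^3*y^3*z^2 - 2*x^4*y^2*z - x^2*y^4*z + x^5*y + x^3*y^3 - x^3*y*z^2 - 2*x*y^3*z^2 + x^4*z + 7*x^2*y^2*z + y^4*z - 5*x^3*y - x*y^3 + 2*x*y*z^2 - 3*x^2*z - 3*y^2*z + 4*x*y + z
tr(a^2 b a b) = tr(a)*tr(b a b a) - tr(b a b) = x*z^2 - y*z - x
tr(a^2 b a) = tr(a)*tr(a b a) - tr(a b) = x^2*z - x*y - z
tr(a b^2 a^2 b) = tr(b)*tr(a^2 b a b) - tr(a^2 b a) = x*y*z^2 - x^2*z - y^2*z + z
tr(a^2) = tr(a)*tr(a) - tr(1) = x^2 - 2
tr(b^2 a^2) = tr(b)*tr(a^2 b) - tr(a^2) = x*y*z - x^2 - y^2 + 2
tr(a b^2 a^2) = tr(a)*tr(b^2 a^2) - tr(b^2 a) = x^2*y*z - x^3 - x*y^2 - y*z + 3*x
tr(a b^2 a^2 b^2) = tr(b)*tr(a b^2 a^2 b) - tr(a b^2 a^2) = x*y^2*z^2 - 2*x^2*y*z - y^3*z + x^3 + x*y^2 + 2*y*z - 3*x
tr(b^3 a b^2 a^2) = tr(b)*tr(a b^2 a^2 b^2) - tr(a b^2 a^2 b) = x*y^3*z^2 - 2*x^2*y^2*z - y^4*z + x^3*y + x*y^3 - x*y*z^2 + x^2*z + 3*y^2*z - 3*x*y - z
tr(a b^2 a b^2) = tr(b)*tr(a b^2 a b) - tr(a b^2 a) = y^2*z^2 - 2*x*y*z + x^2 - 2
tr(b^3 a b^2 a) = tr(b)*tr(a b^2 a b^2) - tr(a b^2 a b) = y^3*z^2 - 2*x*y^2*z + x^2*y - y*z^2 + x*z - y
tr(a^3 b^3 a b^2) = tr(a)*tr(b^3 a b^2 a^2) - tr(b^3 a b^2 a) = x^2*y^3*z^2 - 2*x^3*y^2*z - x*y^4*z + x^4*y + x^2*y^3 - x^2*y*z^2 - y^3*z^2 + x^3*z + 5*x*y^2*z - 4*x^2*y + y*z^2 - 2*x*z + y
tr(a^2 b^3 a b^2 a^3) = tr(a)*tr(a^3 b^3 a b^2 a) - tr(a^3 b^3 a b^2) = x^4*y^3*z^2 - 2*x^5*y^2*z - x^3*y^4*z + x^6*y + x^4*y^3 - x^4*y*z^2 - 3*x^2*y^3*z^2 + x^5*z + 9*x^3*y^2*z + 2*x*y^4*z - 6*x^4*y - 2*x^2*y^3 + 3*x^2*y*z^2 + y^3*z^2 - 4*x^3*z - 8*x*y^2*z + 8*x^2*y - y*z^2 + 3*x*z - y
tr(b a b a b a) = tr(b a b a)*tr(b a) - tr(a b)   [split at repeated b] = z^3 - 3*z
tr(a b a^2 b a b) = tr(a)*tr(b a b a b a) - tr(b a b a b) = x*z^3 - y*z^2 - 2*x*z + y
tr(a b a^2 b a) = tr(a)*tr(b a^2 b a) - tr(b a^2 b) = x^2*z^2 - 2*x*y*z + y^2 - 2
tr(a b^2 a b a^2 b) = tr(b)*tr(a b a^2 b a b) - tr(a b a^2 b a) = x*y*z^3 - x^2*z^2 - y^2*z^2 + 2
tr(a b^2 a b a) = tr(a)*tr(b^2 a b a) - tr(b^2 a b) = x*y*z^2 - x^2*z - y^2*z + z
tr(a b^2 a b a^2) = tr(a)*tr(a b^2 a b a) - tr(a b^2 a b) = x^2*y*z^2 - x^3*z - x*y^2*z - y*z^2 + 2*x*z + y
tr(b a^2 b^2 a b^2 a) = tr(b)*tr(a b^2 a b a^2 b) - tr(a b^2 a b a^2) = x*y^2*z^3 - 2*x^2*y*z^2 - y^3*z^2 + x^3*z + x*y^2*z + y*z^2 - 2*x*z + y
tr(a b^3 a^2 b) = tr(b)*tr(a^2 b a b^2) - tr(a^2 b a b) = x*y^2*z^2 - x^2*y*z - y^3*z - x*z^2 + 2*y*z + x
tr(b a^2 b^2 a b^2) = tr(b)*tr(a b^3 a^2 b) - tr(a b^3 a^2) = x*y^3*z^2 - 2*x^2*y^2*z - y^4*z + x^3*y + x*y^3 - x*y*z^2 + x^2*z + 3*y^2*z - 3*x*y - z
tr(a b^2 a^2 b a^2 b^2) = tr(a)*tr(b a^2 b^2 a b^2 a) - tr(b a^2 b^2 a b^2) = x^2*y^2*z^3 - 2*x^3*y*z^2 - 2*x*y^3*z^2 + x^4*z + 3*x^2*y^2*z + y^4*z - x^3*y - x*y^3 + 2*x*y*z^2 - 3*x^2*z - 3*y^2*z + 4*x*y + z
tr(a^2 b a^2 b a b) = tr(a)*tr(b a^2 b a b a) - tr(b a^2 b a b) = x^2*z^3 - 2*x*y*z^2 - x^2*z + y^2*z + x*y - z
tr(b a^3 b a) = tr(a)*tr(a b a b a) - tr(a b a b) = x^2*z^2 - x*y*z - x^2 - z^2 + 2
tr(a^2 b a^2 b a) = tr(a)*tr(b a^3 b a) - tr(b a^3 b) = x^3*z^2 - 2*x^2*y*z + x*y^2 - x*z^2 + y*z - x
tr(a b^2 a^2 b a^2 b) = tr(b)*tr(a^2 b a^2 b a b) - tr(a^2 b a^2 b a) = x^2*y*z^3 - x^3*z^2 - 2*x*y^2*z^2 + x^2*y*z + y^3*z + x*z^2 - 2*y*z + x
tr(b a^2 b^3 a b^2 a^2) = tr(b)*tr(a b^2 a^2 b a^2 b^2) - tr(a b^2 a^2 b a^2 b) = x^2*y^3*z^3 - 2*x^3*y^2*z^2 - 2*x*y^4*z^2 + x^4*y*z + 3*x^2*y^3*z - x^2*y*z^3 + y^5*z - x^3*y^2 + x^3*z^2 - x*y^4 + 4*x*y^2*z^2 - 4*x^2*y*z - 4*y^3*z + 4*x*y^2 - x*z^2 + 3*y*z - x
tr(b a^2 b^3 a b^2 a) = tr(b)*tr(b a b^2 a b a^2 b) - tr(b a b^2 a b a^2) = x*y^3*z^3 - 2*x^2*y^2*z^2 - y^4*z^2 + x^3*y*z + x*y^3*z - x*y*z^3 + x^2*z^2 + 2*y^2*z^2 - 2*x*y*z + y^2 - 2
tr(a^2 b^3 a b^2 a^3 b) = tr(a)*tr(b a^2 b^3 a b^2 a^2) - tr(b a^2 b^3 a b^2 a) = x^3*y^3*z^3 - 2*x^4*y^2*z^2 - 2*x^2*y^4*z^2 + x^5*y*z + 3*x^3*y^3*z - x^3*y*z^3 + x*y^5*z - x*y^3*z^3 - x^4*y^2 + x^4*z^2 - x^2*y^4 + 6*x^2*y^2*z^2 + y^4*z^2 - 5*x^3*y*z - 5*x*y^3*z + x*y*z^3 + 4*x^2*y^2 - 2*x^2*z^2 - 2*y^2*z^2 + 5*x*y*z - x^2 - y^2 + 2
tr(b^2 a^3 b^-1 a^2 b^3 a) = tr(a^2 b^3 a b^2 a^3)*tr(b) - tr(a^2 b^3 a b^2 a^3 b) = x^4*y^4*z^2 - 2*x^5*y^3*z - x^3*y^5*z - x^3*y^3*z^3 + x^6*y^2 + x^4*y^4 + x^4*y^2*z^2 - x^2*y^4*z^2 + 6*x^3*y^3*z + x^3*y*z^3 + x*y^5*z + x*y^3*z^3 - 5*x^4*y^2 - x^4*z^2 - x^2*y^4 - 3*x^2*y^2*z^2 + x^3*y*z - 3*x*y^3*z - x*y*z^3 + 4*x^2*y^2 + 2*x^2*z^2 + y^2*z^2 - 2*x*y*z + x^2 - 2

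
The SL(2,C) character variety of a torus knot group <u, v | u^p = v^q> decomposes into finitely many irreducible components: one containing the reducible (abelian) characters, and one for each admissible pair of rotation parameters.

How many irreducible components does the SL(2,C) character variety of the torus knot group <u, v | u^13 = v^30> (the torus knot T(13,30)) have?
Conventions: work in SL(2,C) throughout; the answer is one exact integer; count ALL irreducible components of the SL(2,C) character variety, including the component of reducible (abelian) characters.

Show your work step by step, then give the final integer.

175

For T(13,30): irreducibility forces the central element u^13 = v^30 to one of +I, -I.
So on each irreducible component the traces are pinned: tr(u) = 2*cos(pi*alpha/13) with 1 <= alpha <= 12, tr(v) = 2*cos(pi*beta/30) with 1 <= beta <= 29.
The two central values (-1)^alpha I and (-1)^beta I must be the same matrix, so alpha and beta share a parity.
count pairs: odd alpha (6 choices) x odd beta (15), plus even alpha (6) x even beta (14): 6*15 + 6*14 = 174.
components with irreducible characters: 174; plus the single component of reducible (abelian) characters: total 175.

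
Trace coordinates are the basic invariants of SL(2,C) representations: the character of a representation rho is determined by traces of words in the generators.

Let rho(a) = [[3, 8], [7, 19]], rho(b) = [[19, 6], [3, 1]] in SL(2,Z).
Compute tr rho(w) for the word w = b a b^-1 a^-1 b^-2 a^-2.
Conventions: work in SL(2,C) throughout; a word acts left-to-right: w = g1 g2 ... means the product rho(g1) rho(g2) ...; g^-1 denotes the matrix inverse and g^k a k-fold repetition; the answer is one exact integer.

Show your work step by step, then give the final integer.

-2568846094

rho(b) = [[19, 6], [3, 1]]
... * rho(a) = [[3, 8], [7, 19]]  ->  [[99, 266], [16, 43]]
... * rho(b^-1) = [[1, -6], [-3, 19]]  ->  [[-699, 4460], [-113, 721]]
... * rho(a^-1) = [[19, -8], [-7, 3]]  ->  [[-44501, 18972], [-7194, 3067]]
... * rho(b^-1) = [[1, -6], [-3, 19]]  ->  [[-101417, 627474], [-16395, 101437]]
... * rho(b^-1) = [[1, -6], [-3, 19]]  ->  [[-1983839, 12530508], [-320706, 2025673]]
... * rho(a^-1) = [[19, -8], [-7, 3]]  ->  [[-125406497, 53462236], [-20273125, 8642667]]
... * rho(a^-1) = [[19, -8], [-7, 3]]  ->  [[-2756959095, 1163638684], [-445688044, 188113001]]
tr = -2756959095 + 188113001 = -2568846094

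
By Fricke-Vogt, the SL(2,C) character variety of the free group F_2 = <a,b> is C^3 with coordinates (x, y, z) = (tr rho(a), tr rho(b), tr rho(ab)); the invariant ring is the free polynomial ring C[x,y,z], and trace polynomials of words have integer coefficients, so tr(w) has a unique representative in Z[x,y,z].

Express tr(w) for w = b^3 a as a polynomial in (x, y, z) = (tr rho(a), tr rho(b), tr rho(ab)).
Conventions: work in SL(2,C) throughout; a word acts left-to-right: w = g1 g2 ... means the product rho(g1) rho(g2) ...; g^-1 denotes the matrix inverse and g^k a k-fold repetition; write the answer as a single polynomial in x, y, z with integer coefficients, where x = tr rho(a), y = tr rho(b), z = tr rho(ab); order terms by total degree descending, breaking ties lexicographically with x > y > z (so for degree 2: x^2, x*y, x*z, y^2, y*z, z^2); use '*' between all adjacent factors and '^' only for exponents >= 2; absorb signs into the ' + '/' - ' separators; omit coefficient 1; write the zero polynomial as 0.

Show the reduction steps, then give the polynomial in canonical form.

y^2*z - x*y - z

tr(a b^2) = tr(b)*tr(a b) - tr(a)  (reduce the b square) = y*z - x
tr(b^3 a) = tr(b)*tr(a b^2) - tr(a b)  (reduce the b square) = y^2*z - x*y - z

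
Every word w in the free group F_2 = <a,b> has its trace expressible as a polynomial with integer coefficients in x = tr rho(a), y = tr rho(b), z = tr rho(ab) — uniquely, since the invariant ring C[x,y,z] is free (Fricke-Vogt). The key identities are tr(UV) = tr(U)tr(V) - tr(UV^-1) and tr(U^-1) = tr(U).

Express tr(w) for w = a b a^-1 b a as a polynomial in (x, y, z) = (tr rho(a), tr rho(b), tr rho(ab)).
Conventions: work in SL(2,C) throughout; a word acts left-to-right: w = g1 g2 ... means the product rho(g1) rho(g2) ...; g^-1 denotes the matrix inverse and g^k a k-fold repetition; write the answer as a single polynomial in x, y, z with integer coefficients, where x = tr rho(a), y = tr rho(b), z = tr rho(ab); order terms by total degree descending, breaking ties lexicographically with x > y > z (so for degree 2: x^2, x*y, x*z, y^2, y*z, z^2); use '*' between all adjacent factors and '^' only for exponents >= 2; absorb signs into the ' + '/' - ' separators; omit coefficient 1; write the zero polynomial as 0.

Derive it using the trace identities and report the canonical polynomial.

x^2*y*z - x^3 - x*y^2 - x*z^2 + y*z + 3*x

trace(a^2 b) = trace(a)*trace(b a) - trace(b) = x*z - y
trace(a^2) = trace(a)*trace(a) - trace(1) = x^2 - 2
trace(b a^2 b) = trace(b)*trace(a^2 b) - trace(a^2) = x*y*z - x^2 - y^2 + 2
trace(b a b a) = trace(a b)*trace(a b) - trace(1)   [split at repeated a] = z^2 - 2
trace(b a b) = trace(b)*trace(a b) - trace(a) = y*z - x
trace(b a^2 b a) = trace(a)*trace(b a b a) - trace(b a b) = x*z^2 - y*z - x
trace(a b a^-1 b a) = trace(b a^2 b)*trace(a) - trace(b a^2 b a) = x^2*y*z - x^3 - x*y^2 - x*z^2 + y*z + 3*x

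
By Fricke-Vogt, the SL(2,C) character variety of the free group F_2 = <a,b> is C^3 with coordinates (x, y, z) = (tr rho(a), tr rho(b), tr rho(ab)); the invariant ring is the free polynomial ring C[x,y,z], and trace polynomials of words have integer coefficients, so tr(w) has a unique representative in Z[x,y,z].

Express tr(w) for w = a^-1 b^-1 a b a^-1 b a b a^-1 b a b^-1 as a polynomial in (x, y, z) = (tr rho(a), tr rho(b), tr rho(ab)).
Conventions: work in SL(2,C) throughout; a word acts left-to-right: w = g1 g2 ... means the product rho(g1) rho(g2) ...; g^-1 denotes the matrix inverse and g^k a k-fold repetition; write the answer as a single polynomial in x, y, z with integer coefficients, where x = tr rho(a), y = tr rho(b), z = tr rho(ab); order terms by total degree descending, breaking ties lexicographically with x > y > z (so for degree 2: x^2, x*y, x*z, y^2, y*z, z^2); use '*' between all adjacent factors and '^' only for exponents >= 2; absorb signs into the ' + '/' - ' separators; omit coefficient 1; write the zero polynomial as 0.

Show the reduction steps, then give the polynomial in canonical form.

use: trace(a b^2) = trace(b) trace(a b) - trace(a) = y*z - x
trace(b a b^2) = trace(b) trace(a b^2) - trace(a b) = y^2*z - x*y - z
trace(a b a b) = trace(a b) trace(a b) - trace(1)   [split at repeated a] = z^2 - 2
apply: trace(a b a) = trace(a) trace(b a) - trace(b) = x*z - y
trace(b a b^2 a) = trace(b) trace(a b a b) - trace(a b a) = y*z^2 - x*z - y
apply: trace(b a^-1 b a b) = trace(b a b^2) trace(a) - trace(b a b^2 a) = x*y^2*z - x^2*y - y*z^2 + y
trace(a^2) = trace(a) trace(a) - trace(1) = x^2 - 2
trace(a b^2 a) = trace(b) trace(a^2 b) - trace(a^2) = x*y*z - x^2 - y^2 + 2
trace(b a b^2 a b) = trace(b) trace(a b^2 a b) - trace(a b^2 a) = y^2*z^2 - 2*x*y*z + x^2 - 2
apply: trace(b a b^2 a b^2) = trace(b) trace(b a b^2 a b) - trace(b a b^2 a) = y^3*z^2 - 2*x*y^2*z + x^2*y - y*z^2 + x*z - y
trace(a b a b a b) = trace(b a b a) trace(b a) - trace(a b)   [split at repeated b] = z^3 - 3*z
trace(a b a b a) = trace(a) trace(b a b a) - trace(b a b) = x*z^2 - y*z - x
trace(a b a b^2 a b) = trace(b) trace(a b a b a b) - trace(a b a b a) = y*z^3 - x*z^2 - 2*y*z + x
apply: trace(a^2 b a) = trace(a) trace(b a^2) - trace(b a) = x^2*z - x*y - z
trace(a b a b^2 a) = trace(b) trace(a^2 b a b) - trace(a^2 b a) = x*y*z^2 - x^2*z - y^2*z + z
trace(b a b^2 a b^2 a) = trace(b) trace(a b a b^2 a b) - trace(a b a b^2 a) = y^2*z^3 - 2*x*y*z^2 + x^2*z - y^2*z + x*y - z
trace(b a^-1 b a b^2 a b) = trace(b a b^2 a b^2) trace(a) - trace(b a b^2 a b^2 a) = x*y^3*z^2 - 2*x^2*y^2*z - y^2*z^3 + x^3*y + x*y*z^2 + y^2*z - 2*x*y + z
trace(a b^2 a^2) = trace(a) trace(a b^2 a) - trace(a b^2) = x^2*y*z - x^3 - x*y^2 - y*z + 3*x
trace(a b^2 a b^2 a) = trace(b) trace(a b^2 a^2 b) - trace(a b^2 a^2) = x*y^2*z^2 - 2*x^2*y*z - y^3*z + x^3 + x*y^2 + 2*y*z - 3*x
trace(b a b^2 a b^2 a b) = trace(b) trace(a b^2 a b^2 a b) - trace(a b^2 a b^2 a) = y^3*z^3 - 3*x*y^2*z^2 + 3*x^2*y*z - x^3 - 3*y*z + 3*x
trace(a b a b a b a b) = trace(a b a b a b) trace(a b) - trace(b a b a)   [split at repeated a] = z^4 - 4*z^2 + 2
trace(a b a b a b a) = trace(a) trace(b a b a b a) - trace(b a b a b) = x*z^3 - y*z^2 - 2*x*z + y
use: trace(a b^2 a b a b a b) = trace(b) trace(a b a b a b a b) - trace(a b a b a b a) = y*z^4 - x*z^3 - 3*y*z^2 + 2*x*z + y
trace(b^2 a b a b) = trace(b) trace(a b a b^2) - trace(a b a b) = y^2*z^2 - x*y*z - y^2 - z^2 + 2
use: trace(a b^2 a b a b a) = trace(a) trace(b^2 a b a b a) - trace(b^2 a b a b) = x*y*z^3 - x^2*z^2 - y^2*z^2 - x*y*z + x^2 + y^2 + z^2 - 2
trace(b a b^2 a b^2 a b a) = trace(b) trace(a b^2 a b a b a b) - trace(a b^2 a b a b a) = y^2*z^4 - 2*x*y*z^3 + x^2*z^2 - 2*y^2*z^2 + 3*x*y*z - x^2 - z^2 + 2
trace(b a b a^-1 b a b^2 a b) = trace(b a b^2 a b^2 a b) trace(a) - trace(b a b^2 a b^2 a b a) = x*y^3*z^3 - 3*x^2*y^2*z^2 - y^2*z^4 + 3*x^3*y*z + 2*x*y*z^3 - x^4 - x^2*z^2 + 2*y^2*z^2 - 6*x*y*z + 4*x^2 + z^2 - 2
use: trace(a b a b a b a b a b) = trace(a b a b a b) trace(a b a b) - trace(b a)   [split at repeated a] = z^5 - 5*z^3 + 5*z
trace(a b a b a b a b a) = trace(a) trace(b a b a b a b a) - trace(b a b a b a b) = x*z^4 - y*z^3 - 3*x*z^2 + 2*y*z + x
apply: trace(b a b^2 a b a b a b a) = trace(b) trace(a b a b a b a b a b) - trace(a b a b a b a b a) = y*z^5 - x*z^4 - 4*y*z^3 + 3*x*z^2 + 3*y*z - x
use: trace(b a b a^-1 b a b^2 a b a) = trace(b a b^2 a b a b a b) trace(a) - trace(b a b^2 a b a b a b a) = x*y^2*z^4 - 2*x^2*y*z^3 - y*z^5 + x^3*z^2 - 2*x*y^2*z^2 + x*z^4 + 3*x^2*y*z + 4*y*z^3 - x^3 - 4*x*z^2 - 3*y*z + 3*x
trace(a b a^-1 b a b^2 a b a^-1 b) = trace(b a b a^-1 b a b^2 a b) trace(a) - trace(b a b a^-1 b a b^2 a b a) = x^2*y^3*z^3 - 3*x^3*y^2*z^2 - 2*x*y^2*z^4 + 3*x^4*y*z + 4*x^2*y*z^3 + y*z^5 - x^5 - 2*x^3*z^2 + 4*x*y^2*z^2 - x*z^4 - 9*x^2*y*z - 4*y*z^3 + 5*x^3 + 5*x*z^2 + 3*y*z - 5*x
apply: trace(b a b a^-1 b^-1 a b a^-1 b a b) = trace(a b a^-1 b a b^2 a b a^-1) trace(b) - trace(a b a^-1 b a b^2 a b a^-1 b) = -x^2*y^3*z^3 + 3*x^3*y^2*z^2 + x*y^4*z^2 + 2*x*y^2*z^4 - 3*x^4*y*z - 2*x^2*y^3*z - 4*x^2*y*z^3 - y^3*z^3 - y*z^5 + x^5 + x^3*y^2 + 2*x^3*z^2 - 3*x*y^2*z^2 + x*z^4 + 9*x^2*y*z + y^3*z + 4*y*z^3 - 5*x^3 - 2*x*y^2 - 5*x*z^2 - 2*y*z + 5*x
trace(b a b a b a b^2) = trace(b) trace(b a b a b a b) - trace(b a b a b a) = y^2*z^3 - x*y*z^2 - 2*y^2*z - z^3 + x*y + 3*z
trace(b a^-1 b a b a b a b) = trace(b a b a b a b^2) trace(a) - trace(b a b a b a b^2 a) = x*y^2*z^3 - x^2*y*z^2 - y*z^4 - 2*x*y^2*z + x^2*y + 3*y*z^2 + x*z - y
use: trace(b a b a b a b a b a b a) = trace(b a) trace(b a b a b a b a b a) - trace(b^-1 a^-1 b^-1 a^-1 b^-1 a^-1 b^-1 a^-1)   [split at repeated b] = z^6 - 6*z^4 + 9*z^2 - 2
trace(b a b a b a b a^-1 b a b a) = trace(b a b a b a b a b a b) trace(a) - trace(b a b a b a b a b a b a) = x*y*z^5 - x^2*z^4 - z^6 - 4*x*y*z^3 + 3*x^2*z^2 + 6*z^4 + 3*x*y*z - x^2 - 9*z^2 + 2
trace(a b a^-1 b a b a b a b a^-1 b) = trace(b a b a b a b a^-1 b a b) trace(a) - trace(b a b a b a b a^-1 b a b a) = x^2*y^2*z^4 - 2*x^3*y*z^3 - 2*x*y*z^5 + x^4*z^2 - 2*x^2*y^2*z^2 + 2*x^2*z^4 + z^6 + 3*x^3*y*z + 8*x*y*z^3 - x^4 - 7*x^2*z^2 - 6*z^4 - 6*x*y*z + 4*x^2 + 9*z^2 - 2
trace(b a b a^-1 b^-1 a b a^-1 b a b a) = trace(a b a^-1 b a b a b a b a^-1) trace(b) - trace(a b a^-1 b a b a b a b a^-1 b) = -x^2*y^2*z^4 + 2*x^3*y*z^3 + x*y^3*z^3 + 2*x*y*z^5 - x^4*z^2 + x^2*y^2*z^2 - 2*x^2*z^4 - y^2*z^4 - z^6 - 3*x^3*y*z - 2*x*y^3*z - 8*x*y*z^3 + x^4 + x^2*y^2 + 7*x^2*z^2 + 3*y^2*z^2 + 6*z^4 + 7*x*y*z - 4*x^2 - y^2 - 9*z^2 + 2
trace(a^-1 b^-1 a b a^-1 b a b a^-1 b a b) = trace(b a b a^-1 b^-1 a b a^-1 b a b) trace(a) - trace(b a b a^-1 b^-1 a b a^-1 b a b a) = -x^3*y^3*z^3 + 3*x^4*y^2*z^2 + x^2*y^4*z^2 + 3*x^2*y^2*z^4 - 3*x^5*y*z - 2*x^3*y^3*z - 6*x^3*y*z^3 - 2*x*y^3*z^3 - 3*x*y*z^5 + x^6 + x^4*y^2 + 3*x^4*z^2 - 4*x^2*y^2*z^2 + 3*x^2*z^4 + y^2*z^4 + z^6 + 12*x^3*y*z + 3*x*y^3*z + 12*x*y*z^3 - 6*x^4 - 3*x^2*y^2 - 12*x^2*z^2 - 3*y^2*z^2 - 6*z^4 - 9*x*y*z + 9*x^2 + y^2 + 9*z^2 - 2
trace(a^-1 b^-1 a b a^-1 b a b a^-1 b a b^-1) = trace(a^-1 b^-1 a b a^-1 b a b a^-1 b a) trace(b) - trace(a^-1 b^-1 a b a^-1 b a b a^-1 b a b) = x^3*y^3*z^3 - 3*x^4*y^2*z^2 - x^2*y^4*z^2 - 3*x^2*y^2*z^4 + 3*x^5*y*z + 2*x^3*y^3*z + 6*x^3*y*z^3 + 2*x*y^3*z^3 + 3*x*y*z^5 - x^6 - x^4*y^2 - 3*x^4*z^2 + 4*x^2*y^2*z^2 - 3*x^2*z^4 - y^2*z^4 - z^6 - 12*x^3*y*z - 2*x*y^3*z - 12*x*y*z^3 + 6*x^4 + 2*x^2*y^2 + 12*x^2*z^2 + 2*y^2*z^2 + 6*z^4 + 9*x*y*z - 9*x^2 - 9*z^2 + 2

x^3*y^3*z^3 - 3*x^4*y^2*z^2 - x^2*y^4*z^2 - 3*x^2*y^2*z^4 + 3*x^5*y*z + 2*x^3*y^3*z + 6*x^3*y*z^3 + 2*x*y^3*z^3 + 3*x*y*z^5 - x^6 - x^4*y^2 - 3*x^4*z^2 + 4*x^2*y^2*z^2 - 3*x^2*z^4 - y^2*z^4 - z^6 - 12*x^3*y*z - 2*x*y^3*z - 12*x*y*z^3 + 6*x^4 + 2*x^2*y^2 + 12*x^2*z^2 + 2*y^2*z^2 + 6*z^4 + 9*x*y*z - 9*x^2 - 9*z^2 + 2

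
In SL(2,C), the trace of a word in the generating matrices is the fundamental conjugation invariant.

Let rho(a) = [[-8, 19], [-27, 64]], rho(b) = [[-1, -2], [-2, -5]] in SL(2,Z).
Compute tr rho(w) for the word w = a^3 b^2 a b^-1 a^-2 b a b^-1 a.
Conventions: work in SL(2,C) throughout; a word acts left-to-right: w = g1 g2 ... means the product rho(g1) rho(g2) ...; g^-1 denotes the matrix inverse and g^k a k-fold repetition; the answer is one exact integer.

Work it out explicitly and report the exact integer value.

5846010974585594

rho(a) = [[-8, 19], [-27, 64]]
... * rho(a) = [[-8, 19], [-27, 64]]  ->  [[-449, 1064], [-1512, 3583]]
... * rho(a) = [[-8, 19], [-27, 64]]  ->  [[-25136, 59565], [-84645, 200584]]
... * rho(b) = [[-1, -2], [-2, -5]]  ->  [[-93994, -247553], [-316523, -833630]]
... * rho(b) = [[-1, -2], [-2, -5]]  ->  [[589100, 1425753], [1983783, 4801196]]
... * rho(a) = [[-8, 19], [-27, 64]]  ->  [[-43208131, 102441092], [-145502556, 344968421]]
... * rho(b^-1) = [[-5, 2], [2, -1]]  ->  [[420922839, -188857354], [1417449622, -635973533]]
... * rho(a^-1) = [[64, -19], [27, -8]]  ->  [[21839913138, -6486675109], [73545490417, -21843754554]]
... * rho(a^-1) = [[64, -19], [27, -8]]  ->  [[1222614212889, -363064948750], [4117130013730, -1222614281491]]
... * rho(b) = [[-1, -2], [-2, -5]]  ->  [[-496484315389, -629903682028], [-1671901450748, -2121188620005]]
... * rho(a) = [[-8, 19], [-27, 64]]  ->  [[20979273937868, -49747037642183], [70647304346119, -167522199244532]]
... * rho(b^-1) = [[-5, 2], [2, -1]]  ->  [[-204390444973706, 91705585517919], [-688280920219659, 308816807936770]]
... * rho(a) = [[-8, 19], [-27, 64]]  ->  [[-840927249194165, 1985739018646402], [-2831806452535518, 6686938223779759]]
tr = -840927249194165 + 6686938223779759 = 5846010974585594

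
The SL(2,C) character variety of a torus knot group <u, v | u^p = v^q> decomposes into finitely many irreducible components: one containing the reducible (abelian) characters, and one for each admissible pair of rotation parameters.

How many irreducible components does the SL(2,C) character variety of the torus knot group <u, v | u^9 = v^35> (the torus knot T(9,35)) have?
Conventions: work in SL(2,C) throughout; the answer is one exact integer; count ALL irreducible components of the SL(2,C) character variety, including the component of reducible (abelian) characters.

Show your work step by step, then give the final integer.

In the torus knot group T(9,35), u^9 = v^35 is central, so an irreducible representation sends it to +I or -I (Schur).
This locks tr(u) to 2*cos(pi*alpha/9), alpha in 1..8, and tr(v) to 2*cos(pi*beta/35), beta in 1..34, on each component of irreducible characters.
The two central values (-1)^alpha I and (-1)^beta I must be the same matrix, so alpha and beta share a parity.
Enumerate parity-matched pairs: 4*17 odd-odd plus 4*17 even-even gives 136.
components with irreducible characters: 136; plus the single component of reducible (abelian) characters: total 137.

137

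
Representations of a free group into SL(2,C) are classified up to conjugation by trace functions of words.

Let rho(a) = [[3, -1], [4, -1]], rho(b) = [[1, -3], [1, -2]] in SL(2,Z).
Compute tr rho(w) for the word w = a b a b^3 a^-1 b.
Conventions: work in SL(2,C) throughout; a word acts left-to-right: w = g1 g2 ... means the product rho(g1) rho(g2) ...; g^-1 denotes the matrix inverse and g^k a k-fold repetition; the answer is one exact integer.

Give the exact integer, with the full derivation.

6

rho(a) = [[3, -1], [4, -1]]
... * rho(b) = [[1, -3], [1, -2]]  ->  [[2, -7], [3, -10]]
... * rho(a) = [[3, -1], [4, -1]]  ->  [[-22, 5], [-31, 7]]
... * rho(b) = [[1, -3], [1, -2]]  ->  [[-17, 56], [-24, 79]]
... * rho(b) = [[1, -3], [1, -2]]  ->  [[39, -61], [55, -86]]
... * rho(b) = [[1, -3], [1, -2]]  ->  [[-22, 5], [-31, 7]]
... * rho(a^-1) = [[-1, 1], [-4, 3]]  ->  [[2, -7], [3, -10]]
... * rho(b) = [[1, -3], [1, -2]]  ->  [[-5, 8], [-7, 11]]
tr = -5 + 11 = 6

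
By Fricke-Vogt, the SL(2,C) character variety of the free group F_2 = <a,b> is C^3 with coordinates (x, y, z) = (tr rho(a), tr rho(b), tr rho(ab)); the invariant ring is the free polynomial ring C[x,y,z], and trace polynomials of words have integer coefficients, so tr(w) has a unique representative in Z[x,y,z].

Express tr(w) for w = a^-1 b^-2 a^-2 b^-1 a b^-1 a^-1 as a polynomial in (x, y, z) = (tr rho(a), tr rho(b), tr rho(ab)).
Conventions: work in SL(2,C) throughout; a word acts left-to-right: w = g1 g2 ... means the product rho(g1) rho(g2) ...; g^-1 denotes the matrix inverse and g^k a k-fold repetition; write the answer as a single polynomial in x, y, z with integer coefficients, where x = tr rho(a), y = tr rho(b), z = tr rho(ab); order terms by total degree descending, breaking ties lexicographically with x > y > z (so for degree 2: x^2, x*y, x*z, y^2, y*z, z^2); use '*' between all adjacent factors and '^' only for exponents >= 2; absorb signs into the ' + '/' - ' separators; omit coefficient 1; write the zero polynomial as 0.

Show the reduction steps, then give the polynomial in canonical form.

apply: trace(b^-1) = trace(b) = y
trace(b^-2) = trace(b^-1)*trace(b) - trace(1) = y^2 - 2
trace(b^-3) = trace(b^-2)*trace(b) - trace(b^-1) = y^3 - 3*y
trace(a b^-1) = trace(a)*trace(b) - trace(a b) = x*y - z
use: trace(b^-2 a) = trace(a b^-1)*trace(b) - trace(a) = x*y^2 - y*z - x
trace(b^-3 a) = trace(b^-2 a)*trace(b) - trace(b^-2 a b) = x*y^3 - y^2*z - 2*x*y + z
use: trace(b^-2 a^-1 b^-1) = trace(b^-3)*trace(a) - trace(b^-3 a) = y^2*z - x*y - z
use: trace(a b a) = trace(a)*trace(b a) - trace(b) = x*z - y
trace(a b a b) = trace(b a)*trace(b a) - trace(1) = z^2 - 2
trace(b^-1 a b a) = trace(a b a)*trace(b) - trace(a b a b) = x*y*z - y^2 - z^2 + 2
apply: trace(b^-2 a b a) = trace(b^-1 a b a)*trace(b) - trace(b^-1 a b a b) = x*y^2*z - y^3 - y*z^2 - x*z + 3*y
apply: trace(b^-1 a b a^-1 b^-1) = trace(b^-2 a b)*trace(a) - trace(b^-2 a b a) = -x*y^2*z + x^2*y + y^3 + y*z^2 - 3*y
use: trace(a^2) = trace(a)*trace(a) - trace(1) = x^2 - 2
trace(b a^2 b) = trace(b)*trace(a^2 b) - trace(a^2) = x*y*z - x^2 - y^2 + 2
use: trace(b a b) = trace(b)*trace(a b) - trace(a) = y*z - x
trace(b a^2 b a) = trace(a)*trace(b a b a) - trace(b a b) = x*z^2 - y*z - x
trace(a b a^-1 b a) = trace(b a^2 b)*trace(a) - trace(b a^2 b a) = x^2*y*z - x^3 - x*y^2 - x*z^2 + y*z + 3*x
apply: trace(b a b a b) = trace(b)*trace(a b a b) - trace(a b a) = y*z^2 - x*z - y
trace(b a b a b a) = trace(b a)*trace(b a b a) - trace(b^-1 a^-1) = z^3 - 3*z
apply: trace(a b a^-1 b a b) = trace(b a b a b)*trace(a) - trace(b a b a b a) = x*y*z^2 - x^2*z - z^3 - x*y + 3*z
trace(a b^-1 a b a^-1 b) = trace(a b a^-1 b a)*trace(b) - trace(a b a^-1 b a b) = x^2*y^2*z - x^3*y - x*y^3 - 2*x*y*z^2 + x^2*z + y^2*z + z^3 + 4*x*y - 3*z
use: trace(b^-1 a b a^-1 b^-1 a) = trace(a b^-1 a b a^-1)*trace(b) - trace(a b^-1 a b a^-1 b) = -x^2*y^2*z + x^3*y + x*y^3 + 2*x*y*z^2 - x^2*z - y^2*z - z^3 - 3*x*y + 3*z
trace(b^-1 a^-1 b^-1 a b a^-1) = trace(b^-1 a b a^-1 b^-1)*trace(a) - trace(b^-1 a b a^-1 b^-1 a) = -x*y*z^2 + x^2*z + y^2*z + z^3 - 3*z
apply: trace(a b a^-1 b) = trace(b a b)*trace(a) - trace(b a b a) = x*y*z - x^2 - z^2 + 2
trace(b^-1 a b a^-1) = trace(a b a^-1)*trace(b) - trace(a b a^-1 b) = -x*y*z + x^2 + y^2 + z^2 - 2
trace(a^-1 b^-1 a b a^-1) = trace(b^-1 a b a^-1)*trace(a) - trace(b^-1 a b) = -x^2*y*z + x^3 + x*y^2 + x*z^2 - 3*x
trace(a^-1 b^-2 a^-1 b^-1 a b) = trace(b^-1 a^-1 b^-1 a b a^-1)*trace(b) - trace(b^-1 a^-1 b^-1 a b a^-1 b) = -x*y^2*z^2 + 2*x^2*y*z + y^3*z + y*z^3 - x^3 - x*y^2 - x*z^2 - 3*y*z + 3*x
trace(a^-1 b^-2 a^-1 b^-1 a b^-1) = trace(a^-1 b^-2 a^-1 b^-1 a)*trace(b) - trace(a^-1 b^-2 a^-1 b^-1 a b) = x*y^2*z^2 - 2*x^2*y*z - y*z^3 + x^3 + x*z^2 + 2*y*z - 3*x
use: trace(b^-2 a^-1 b^-1 a) = trace(b^-1 a^-1 b^-1 a)*trace(b) - trace(b^-1 a^-1 b^-1 a b) = x*y^2*z - x^2*y - y*z^2 + y
apply: trace(b^-2 a^-1 b^-1 a b^-1) = trace(b^-2 a^-1 b^-1 a)*trace(b) - trace(b^-2 a^-1 b^-1 a b) = x*y^3*z - x^2*y^2 - y^2*z^2 - x*y*z + x^2 + y^2 + z^2 - 2
use: trace(a^-1 b^-1 a b^-1 a^-2 b^-2) = trace(a^-1 b^-2 a^-1 b^-1 a b^-1)*trace(a) - trace(a^-1 b^-2 a^-1 b^-1 a b^-1 a) = x^2*y^2*z^2 - 2*x^3*y*z - x*y^3*z - x*y*z^3 + x^4 + x^2*y^2 + x^2*z^2 + y^2*z^2 + 3*x*y*z - 4*x^2 - y^2 - z^2 + 2
trace(a b^-1 a^-1 b^-2) = trace(a b^-1 a^-1 b^-1)*trace(b) - trace(a b^-1 a^-1) = x*y^2*z - x^2*y - y*z^2 + y
apply: trace(b^-3 a b^-1 a^-1) = trace(a b^-1 a^-1 b^-2)*trace(b) - trace(a b^-1 a^-1 b^-1) = x*y^3*z - x^2*y^2 - y^2*z^2 - x*y*z + x^2 + y^2 + z^2 - 2
use: trace(b^-3 a b^-1) = trace(b^-1 a b^-2)*trace(b) - trace(b^-1 a b^-1) = x*y^4 - y^3*z - 3*x*y^2 + 2*y*z + x
use: trace(b^-1 a b^-1 a^-2 b^-2) = trace(b^-3 a b^-1 a^-1)*trace(a) - trace(b^-3 a b^-1) = x^2*y^3*z - x^3*y^2 - x*y^4 - x*y^2*z^2 - x^2*y*z + y^3*z + x^3 + 4*x*y^2 + x*z^2 - 2*y*z - 3*x
trace(a^-1 b^-2 a^-2 b^-1 a b^-1 a^-1) = trace(a^-1 b^-1 a b^-1 a^-2 b^-2)*trace(a) - trace(a^-1 b^-1 a b^-1 a^-2 b^-2 a) = x^3*y^2*z^2 - 2*x^4*y*z - 2*x^2*y^3*z - x^2*y*z^3 + x^5 + 2*x^3*y^2 + x^3*z^2 + x*y^4 + 2*x*y^2*z^2 + 4*x^2*y*z - y^3*z - 5*x^3 - 5*x*y^2 - 2*x*z^2 + 2*y*z + 5*x

x^3*y^2*z^2 - 2*x^4*y*z - 2*x^2*y^3*z - x^2*y*z^3 + x^5 + 2*x^3*y^2 + x^3*z^2 + x*y^4 + 2*x*y^2*z^2 + 4*x^2*y*z - y^3*z - 5*x^3 - 5*x*y^2 - 2*x*z^2 + 2*y*z + 5*x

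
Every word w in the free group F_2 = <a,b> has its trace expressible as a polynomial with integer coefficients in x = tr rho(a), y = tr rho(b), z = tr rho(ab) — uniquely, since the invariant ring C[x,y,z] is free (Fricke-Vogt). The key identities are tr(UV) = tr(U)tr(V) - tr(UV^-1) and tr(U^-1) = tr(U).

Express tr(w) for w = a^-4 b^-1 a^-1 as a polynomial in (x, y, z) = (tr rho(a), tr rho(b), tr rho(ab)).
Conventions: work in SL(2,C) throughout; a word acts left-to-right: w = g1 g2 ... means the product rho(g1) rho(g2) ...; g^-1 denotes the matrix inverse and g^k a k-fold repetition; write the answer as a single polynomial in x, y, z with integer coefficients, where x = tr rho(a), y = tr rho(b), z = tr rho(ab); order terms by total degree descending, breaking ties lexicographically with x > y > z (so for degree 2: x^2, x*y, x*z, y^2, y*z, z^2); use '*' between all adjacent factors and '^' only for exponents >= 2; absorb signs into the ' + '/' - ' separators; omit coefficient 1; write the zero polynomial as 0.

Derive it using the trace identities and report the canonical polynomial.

x^4*z - x^3*y - 3*x^2*z + 2*x*y + z

trace(a^-1) = trace(a) = x
trace(a^-2) = trace(a^-1) trace(a) - trace(1) = x^2 - 2
trace(a^-3) = trace(a^-2) trace(a) - trace(a^-1) = x^3 - 3*x
trace(a^-1 b) = trace(b) trace(a) - trace(b a) = x*y - z
trace(b a^-2) = trace(a^-1 b) trace(a) - trace(a^-1 b a) = x^2*y - x*z - y
trace(a^-3 b) = trace(b a^-2) trace(a) - trace(b a^-1) = x^3*y - x^2*z - 2*x*y + z
trace(a^-1 b^-1 a^-2) = trace(a^-3) trace(b) - trace(a^-3 b) = x^2*z - x*y - z
trace(a^-1 b^-1 a^-1) = trace(a^-2) trace(b) - trace(a^-2 b) = x*z - y
trace(a^-4 b^-1) = trace(a^-1 b^-1 a^-2) trace(a) - trace(a^-1 b^-1 a^-1) = x^3*z - x^2*y - 2*x*z + y
trace(a^-4 b^-1 a^-1) = trace(a^-4 b^-1) trace(a) - trace(a^-4 b^-1 a) = x^4*z - x^3*y - 3*x^2*z + 2*x*y + z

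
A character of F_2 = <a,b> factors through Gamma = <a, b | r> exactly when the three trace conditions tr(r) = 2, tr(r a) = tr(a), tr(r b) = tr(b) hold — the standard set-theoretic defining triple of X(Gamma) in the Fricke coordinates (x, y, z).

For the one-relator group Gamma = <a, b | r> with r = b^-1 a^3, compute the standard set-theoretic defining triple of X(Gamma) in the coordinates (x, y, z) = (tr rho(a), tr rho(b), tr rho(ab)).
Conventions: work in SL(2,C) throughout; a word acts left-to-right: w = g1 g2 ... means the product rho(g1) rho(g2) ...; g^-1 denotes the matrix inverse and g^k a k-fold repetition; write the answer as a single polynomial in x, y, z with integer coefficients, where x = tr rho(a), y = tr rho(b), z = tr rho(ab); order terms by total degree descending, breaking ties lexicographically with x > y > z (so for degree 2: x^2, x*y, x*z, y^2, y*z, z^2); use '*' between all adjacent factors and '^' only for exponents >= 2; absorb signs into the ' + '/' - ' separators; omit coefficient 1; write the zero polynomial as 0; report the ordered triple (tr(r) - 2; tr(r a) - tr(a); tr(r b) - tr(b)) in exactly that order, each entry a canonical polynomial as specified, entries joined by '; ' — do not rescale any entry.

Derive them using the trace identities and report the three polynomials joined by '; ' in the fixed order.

x^3*y - x^2*z - 2*x*y + z - 2; x^4*y - x^3*z - 3*x^2*y + 2*x*z - x + y; x^3 - 3*x - y

trace(a^2) = trace(a) * trace(a) - trace(1) = x^2 - 2
trace(a^3) = trace(a) * trace(a^2) - trace(a) = x^3 - 3*x
trace(a b a) = trace(a) * trace(b a) - trace(b) = x*z - y
and trace(a^3 b) = trace(a) * trace(a b a) - trace(a b) = x^2*z - x*y - z
and trace(b^-1 a^3) = trace(a^3) * trace(b) - trace(a^3 b) = x^3*y - x^2*z - 2*x*y + z
trace(a^4) = trace(a) * trace(a^3) - trace(a^2)   [square of a] = x^4 - 4*x^2 + 2
trace(a^4 b) = trace(a) * trace(a b a^2) - trace(a b a)   [square of a] = x^3*z - x^2*y - 2*x*z + y
trace(b^-1 a^4) = trace(a^4) * trace(b) - trace(a^4 b)   [inverse elimination on b] = x^4*y - x^3*z - 3*x^2*y + 2*x*z + y
assemble the triple (trace(r) - 2; trace(r a) - x; trace(r b) - y)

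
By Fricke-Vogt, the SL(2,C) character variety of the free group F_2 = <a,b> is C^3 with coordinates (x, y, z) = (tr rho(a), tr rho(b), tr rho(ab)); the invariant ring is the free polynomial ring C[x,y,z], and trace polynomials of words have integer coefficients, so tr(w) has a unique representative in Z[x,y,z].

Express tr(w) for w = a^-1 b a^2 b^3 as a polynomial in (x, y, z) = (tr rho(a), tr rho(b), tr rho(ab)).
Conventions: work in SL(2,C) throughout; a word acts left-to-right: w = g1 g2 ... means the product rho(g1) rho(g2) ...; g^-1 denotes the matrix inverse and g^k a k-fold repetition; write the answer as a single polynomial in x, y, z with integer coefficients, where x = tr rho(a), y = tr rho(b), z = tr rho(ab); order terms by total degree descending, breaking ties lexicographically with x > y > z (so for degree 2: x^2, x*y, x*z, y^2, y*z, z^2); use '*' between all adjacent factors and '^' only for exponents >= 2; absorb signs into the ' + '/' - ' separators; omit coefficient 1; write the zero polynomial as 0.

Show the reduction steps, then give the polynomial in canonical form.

x^2*y^3*z - x^3*y^2 - x*y^4 - x*y^2*z^2 - x^2*y*z + y^3*z + x^3 + 4*x*y^2 + x*z^2 - 2*y*z - 3*x

trace(a^2 b) = trace(a) trace(b a) - trace(b)  (reduce the a square) = x*z - y
trace(a^2) = trace(a) trace(a) - trace(1)  (reduce the a square) = x^2 - 2
trace(b a^2 b) = trace(b) trace(a^2 b) - trace(a^2)  (reduce the b square) = x*y*z - x^2 - y^2 + 2
trace(a^2 b^3) = trace(b) trace(b a^2 b) - trace(b a^2)  (reduce the b square) = x*y^2*z - x^2*y - y^3 - x*z + 3*y
trace(b a^2 b^3) = trace(b) trace(a^2 b^3) - trace(a^2 b^2)  (reduce the b square) = x*y^3*z - x^2*y^2 - y^4 - 2*x*y*z + x^2 + 4*y^2 - 2
trace(a b a b) = trace(a b) trace(a b) - trace(1)  (split on a) = z^2 - 2
trace(a b a b^2) = trace(b) trace(a b a b) - trace(a b a)  (reduce the b square) = y*z^2 - x*z - y
trace(b^3 a b a) = trace(b) trace(a b a b^2) - trace(a b a b)  (reduce the b square) = y^2*z^2 - x*y*z - y^2 - z^2 + 2
trace(b a b) = trace(b) trace(a b) - trace(a)  (reduce the b square) = y*z - x
trace(a b^3) = trace(b) trace(b a b) - trace(b a)  (reduce the b square) = y^2*z - x*y - z
trace(b^3 a b) = trace(b) trace(a b^3) - trace(a b^2)  (reduce the b square) = y^3*z - x*y^2 - 2*y*z + x
trace(b a^2 b^3 a) = trace(a) trace(b^3 a b a) - trace(b^3 a b)  (reduce the a square) = x*y^2*z^2 - x^2*y*z - y^3*z - x*z^2 + 2*y*z + x
trace(a^-1 b a^2 b^3) = trace(b a^2 b^3) trace(a) - trace(b a^2 b^3 a)  (eliminate a^-1) = x^2*y^3*z - x^3*y^2 - x*y^4 - x*y^2*z^2 - x^2*y*z + y^3*z + x^3 + 4*x*y^2 + x*z^2 - 2*y*z - 3*x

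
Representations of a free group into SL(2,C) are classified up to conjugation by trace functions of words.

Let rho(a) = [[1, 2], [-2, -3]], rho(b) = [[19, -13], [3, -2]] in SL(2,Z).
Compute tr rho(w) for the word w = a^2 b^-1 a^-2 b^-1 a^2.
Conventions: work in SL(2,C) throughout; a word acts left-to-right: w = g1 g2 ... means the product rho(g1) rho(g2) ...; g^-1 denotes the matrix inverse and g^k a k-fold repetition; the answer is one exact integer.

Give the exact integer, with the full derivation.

-41005

rho(a) = [[1, 2], [-2, -3]]
... * rho(a) = [[1, 2], [-2, -3]]  ->  [[-3, -4], [4, 5]]
... * rho(b^-1) = [[-2, 13], [-3, 19]]  ->  [[18, -115], [-23, 147]]
... * rho(a^-1) = [[-3, -2], [2, 1]]  ->  [[-284, -151], [363, 193]]
... * rho(a^-1) = [[-3, -2], [2, 1]]  ->  [[550, 417], [-703, -533]]
... * rho(b^-1) = [[-2, 13], [-3, 19]]  ->  [[-2351, 15073], [3005, -19266]]
... * rho(a) = [[1, 2], [-2, -3]]  ->  [[-32497, -49921], [41537, 63808]]
... * rho(a) = [[1, 2], [-2, -3]]  ->  [[67345, 84769], [-86079, -108350]]
tr = 67345 + -108350 = -41005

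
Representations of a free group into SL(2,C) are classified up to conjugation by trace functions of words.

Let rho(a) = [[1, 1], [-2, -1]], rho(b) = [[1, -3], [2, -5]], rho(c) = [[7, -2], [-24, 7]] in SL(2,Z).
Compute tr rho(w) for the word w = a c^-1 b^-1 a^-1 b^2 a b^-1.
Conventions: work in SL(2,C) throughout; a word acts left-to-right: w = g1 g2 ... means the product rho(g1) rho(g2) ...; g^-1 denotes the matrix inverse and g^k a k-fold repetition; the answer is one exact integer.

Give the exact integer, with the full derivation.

249236

rho(a) = [[1, 1], [-2, -1]]
... * rho(c^-1) = [[7, 2], [24, 7]]  ->  [[31, 9], [-38, -11]]
... * rho(b^-1) = [[-5, 3], [-2, 1]]  ->  [[-173, 102], [212, -125]]
... * rho(a^-1) = [[-1, -1], [2, 1]]  ->  [[377, 275], [-462, -337]]
... * rho(b) = [[1, -3], [2, -5]]  ->  [[927, -2506], [-1136, 3071]]
... * rho(b) = [[1, -3], [2, -5]]  ->  [[-4085, 9749], [5006, -11947]]
... * rho(a) = [[1, 1], [-2, -1]]  ->  [[-23583, -13834], [28900, 16953]]
... * rho(b^-1) = [[-5, 3], [-2, 1]]  ->  [[145583, -84583], [-178406, 103653]]
tr = 145583 + 103653 = 249236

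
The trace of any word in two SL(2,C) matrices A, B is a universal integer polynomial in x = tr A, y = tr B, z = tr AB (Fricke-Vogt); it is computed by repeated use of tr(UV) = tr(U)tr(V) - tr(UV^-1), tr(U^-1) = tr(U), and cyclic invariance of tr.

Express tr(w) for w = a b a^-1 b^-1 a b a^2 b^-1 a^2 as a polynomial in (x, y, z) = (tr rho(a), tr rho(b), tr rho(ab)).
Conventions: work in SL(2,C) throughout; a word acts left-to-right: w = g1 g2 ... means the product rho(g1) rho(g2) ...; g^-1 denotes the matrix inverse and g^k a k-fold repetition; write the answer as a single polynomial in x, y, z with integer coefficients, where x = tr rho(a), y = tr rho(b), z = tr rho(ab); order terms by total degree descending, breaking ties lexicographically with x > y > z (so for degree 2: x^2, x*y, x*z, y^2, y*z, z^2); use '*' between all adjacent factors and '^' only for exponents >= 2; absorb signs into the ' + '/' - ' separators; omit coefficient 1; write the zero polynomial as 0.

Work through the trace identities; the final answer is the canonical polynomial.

next, trace(b a^2) = trace(a) * trace(b a) - trace(b) = x*z - y
and trace(a b a^2) = trace(a) * trace(b a^2) - trace(b a) = x^2*z - x*y - z
trace(a^2 b a^2) = trace(a) * trace(a b a^2) - trace(a b a) = x^3*z - x^2*y - 2*x*z + y
and trace(a b a^4) = trace(a) * trace(a^2 b a^2) - trace(a^2 b a) = x^4*z - x^3*y - 3*x^2*z + 2*x*y + z
trace(a^4 b a^2) = trace(a) * trace(a b a^4) - trace(a b a^3) = x^5*z - x^4*y - 4*x^3*z + 3*x^2*y + 3*x*z - y
next, trace(b a b a) = trace(a b) * trace(a b) - trace(1)   [split at repeated a] = z^2 - 2
and trace(b a b) = trace(b) * trace(a b) - trace(a) = y*z - x
next, trace(a b a b a) = trace(a) * trace(b a b a) - trace(b a b) = x*z^2 - y*z - x
trace(b a^3 b a) = trace(a) * trace(a b a b a) - trace(a b a b) = x^2*z^2 - x*y*z - x^2 - z^2 + 2
trace(b^2) = trace(b) * trace(b) - trace(1) = y^2 - 2
trace(a b^2 a) = trace(a) * trace(b^2 a) - trace(b^2) = x*y*z - x^2 - y^2 + 2
trace(b a^3 b) = trace(a) * trace(a b^2 a) - trace(a b^2) = x^2*y*z - x^3 - x*y^2 - y*z + 3*x
and trace(a b a^2 b a^2) = trace(a) * trace(b a^3 b a) - trace(b a^3 b) = x^3*z^2 - 2*x^2*y*z + x*y^2 - x*z^2 + y*z - x
next, trace(a b a^2 b a) = trace(a) * trace(b a^2 b a) - trace(b a^2 b) = x^2*z^2 - 2*x*y*z + y^2 - 2
and trace(a^4 b a^2 b) = trace(a) * trace(a b a^2 b a^2) - trace(a b a^2 b a) = x^4*z^2 - 2*x^3*y*z + x^2*y^2 - 2*x^2*z^2 + 3*x*y*z - x^2 - y^2 + 2
trace(a b a^2 b^-1 a^3) = trace(a^4 b a^2) * trace(b) - trace(a^4 b a^2 b) = x^5*y*z - x^4*y^2 - x^4*z^2 - 2*x^3*y*z + 2*x^2*y^2 + 2*x^2*z^2 + x^2 - 2
trace(a b a^5 b a) = trace(a) * trace(b a^2 b a^4) - trace(b a^2 b a^3) = x^5*z^2 - 2*x^4*y*z + x^3*y^2 - 3*x^3*z^2 + 5*x^2*y*z - x^3 - 2*x*y^2 + x*z^2 - y*z + 3*x
and trace(b a b a b a) = trace(a b a b) * trace(a b) - trace(b a)   [split at repeated a] = z^3 - 3*z
trace(b a b a b) = trace(b) * trace(a b a b) - trace(a b a) = y*z^2 - x*z - y
next, trace(a b a b a b a) = trace(a) * trace(b a b a b a) - trace(b a b a b) = x*z^3 - y*z^2 - 2*x*z + y
next, trace(a b a b a b a^2) = trace(a) * trace(a b a b a b a) - trace(a b a b a b) = x^2*z^3 - x*y*z^2 - 2*x^2*z - z^3 + x*y + 3*z
trace(a b a b a b a^3) = trace(a) * trace(a b a b a b a^2) - trace(a b a b a b a) = x^3*z^3 - x^2*y*z^2 - 2*x^3*z - 2*x*z^3 + x^2*y + y*z^2 + 5*x*z - y
and trace(a b a^5 b a b) = trace(a) * trace(a b a b a b a^3) - trace(a b a b a b a^2) = x^4*z^3 - x^3*y*z^2 - 2*x^4*z - 3*x^2*z^3 + x^3*y + 2*x*y*z^2 + 7*x^2*z + z^3 - 2*x*y - 3*z
trace(a^3 b a b^-1 a b a^2) = trace(a b a^5 b a) * trace(b) - trace(a b a^5 b a b) = x^5*y*z^2 - 2*x^4*y^2*z - x^4*z^3 + x^3*y^3 - 2*x^3*y*z^2 + 2*x^4*z + 5*x^2*y^2*z + 3*x^2*z^3 - 2*x^3*y - 2*x*y^3 - x*y*z^2 - 7*x^2*z - y^2*z - z^3 + 5*x*y + 3*z
and trace(b a^2 b a b) = trace(b) * trace(a^2 b a b) - trace(a^2 b a) = x*y*z^2 - x^2*z - y^2*z + z
trace(b a^2 b a^2 b a) = trace(a) * trace(b a^2 b a b a) - trace(b a^2 b a b) = x^2*z^3 - 2*x*y*z^2 - x^2*z + y^2*z + x*y - z
and trace(b^2 a^2 b) = trace(b) * trace(a^2 b^2) - trace(a^2 b) = x*y^2*z - x^2*y - y^3 - x*z + 3*y
next, trace(b a^2 b a^2 b) = trace(a) * trace(b^2 a^2 b a) - trace(b^2 a^2 b) = x^2*y*z^2 - x^3*z - 2*x*y^2*z + x^2*y + y^3 + 2*x*z - 3*y
and trace(a b a^2 b a^2 b a) = trace(a) * trace(b a^2 b a^2 b a) - trace(b a^2 b a^2 b) = x^3*z^3 - 3*x^2*y*z^2 + 3*x*y^2*z - y^3 - 3*x*z + 3*y
next, trace(a b a^2 b a^3 b a) = trace(a) * trace(a b a^2 b a^2 b a) - trace(a b a^2 b a^2 b) = x^4*z^3 - 3*x^3*y*z^2 + 3*x^2*y^2*z - x^2*z^3 - x*y^3 + 2*x*y*z^2 - 2*x^2*z - y^2*z + 2*x*y + z
and trace(b a b a b a b a) = trace(a b) * trace(a b a b a b) - trace(a^-1 b^-1 a^-1 b^-1)   [split at repeated a] = z^4 - 4*z^2 + 2
trace(b a b a b a b) = trace(b) * trace(a b a b a b) - trace(a b a b a) = y*z^3 - x*z^2 - 2*y*z + x
trace(b a b a b a^2 b a) = trace(a) * trace(b a b a b a b a) - trace(b a b a b a b) = x*z^4 - y*z^3 - 3*x*z^2 + 2*y*z + x
trace(b a b a b a^2 b) = trace(b) * trace(a b a b a^2 b) - trace(a b a b a^2) = x*y*z^3 - x^2*z^2 - y^2*z^2 - x*y*z + x^2 + y^2 + z^2 - 2
and trace(a b a b a b a^2 b a) = trace(a) * trace(b a b a b a^2 b a) - trace(b a b a b a^2 b) = x^2*z^4 - 2*x*y*z^3 - 2*x^2*z^2 + y^2*z^2 + 3*x*y*z - y^2 - z^2 + 2
next, trace(a b a^2 b a^3 b a b) = trace(a) * trace(a b a b a b a^2 b a) - trace(a b a b a b a^2 b) = x^3*z^4 - 2*x^2*y*z^3 - 2*x^3*z^2 + x*y^2*z^2 - x*z^4 + 3*x^2*y*z + y*z^3 - x*y^2 + 2*x*z^2 - 2*y*z + x
and trace(a^3 b a b^-1 a b a^2 b) = trace(a b a^2 b a^3 b a) * trace(b) - trace(a b a^2 b a^3 b a b) = x^4*y*z^3 - 3*x^3*y^2*z^2 - x^3*z^4 + 3*x^2*y^3*z + x^2*y*z^3 + 2*x^3*z^2 - x*y^4 + x*y^2*z^2 + x*z^4 - 5*x^2*y*z - y^3*z - y*z^3 + 3*x*y^2 - 2*x*z^2 + 3*y*z - x
and trace(b^-1 a b a^2 b^-1 a^3 b a) = trace(a^3 b a b^-1 a b a^2) * trace(b) - trace(a^3 b a b^-1 a b a^2 b) = x^5*y^2*z^2 - 2*x^4*y^3*z - 2*x^4*y*z^3 + x^3*y^4 + x^3*y^2*z^2 + x^3*z^4 + 2*x^4*y*z + 2*x^2*y^3*z + 2*x^2*y*z^3 - 2*x^3*y^2 - 2*x^3*z^2 - x*y^4 - 2*x*y^2*z^2 - x*z^4 - 2*x^2*y*z + 2*x*y^2 + 2*x*z^2 + x
trace(a b a^-1 b^-1 a b a^2 b^-1 a^2) = trace(b^-1 a b a^2 b^-1 a^3 b) * trace(a) - trace(b^-1 a b a^2 b^-1 a^3 b a) = -x^5*y^2*z^2 + x^6*y*z + 2*x^4*y^3*z + 2*x^4*y*z^3 - x^5*y^2 - x^5*z^2 - x^3*y^4 - x^3*y^2*z^2 - x^3*z^4 - 4*x^4*y*z - 2*x^2*y^3*z - 2*x^2*y*z^3 + 4*x^3*y^2 + 4*x^3*z^2 + x*y^4 + 2*x*y^2*z^2 + x*z^4 + 2*x^2*y*z + x^3 - 2*x*y^2 - 2*x*z^2 - 3*x

-x^5*y^2*z^2 + x^6*y*z + 2*x^4*y^3*z + 2*x^4*y*z^3 - x^5*y^2 - x^5*z^2 - x^3*y^4 - x^3*y^2*z^2 - x^3*z^4 - 4*x^4*y*z - 2*x^2*y^3*z - 2*x^2*y*z^3 + 4*x^3*y^2 + 4*x^3*z^2 + x*y^4 + 2*x*y^2*z^2 + x*z^4 + 2*x^2*y*z + x^3 - 2*x*y^2 - 2*x*z^2 - 3*x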